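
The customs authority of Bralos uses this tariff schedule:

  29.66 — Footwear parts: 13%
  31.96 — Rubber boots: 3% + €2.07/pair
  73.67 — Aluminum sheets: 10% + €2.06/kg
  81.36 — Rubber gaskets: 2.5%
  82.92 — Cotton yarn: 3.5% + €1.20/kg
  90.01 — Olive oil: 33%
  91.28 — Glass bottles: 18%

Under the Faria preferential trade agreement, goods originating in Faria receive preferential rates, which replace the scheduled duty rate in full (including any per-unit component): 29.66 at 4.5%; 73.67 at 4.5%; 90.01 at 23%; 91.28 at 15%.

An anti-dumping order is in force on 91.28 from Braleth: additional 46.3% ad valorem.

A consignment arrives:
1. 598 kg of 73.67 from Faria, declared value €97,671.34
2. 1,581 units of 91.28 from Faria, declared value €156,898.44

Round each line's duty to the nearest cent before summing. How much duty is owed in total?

€27,929.98

Line 1 (73.67, Faria, 598 kg, €97,671.34):
Base rate for 73.67 is 10% + €2.06/kg.
Origin Faria qualifies under the Bralos–Faria agreement and 73.67 is covered: preferential rate 4.5% applies instead.
Duty = €97,671.34 × 4.5% = €4,395.21.
Line 2 (91.28, Faria, 1,581 units, €156,898.44):
Base rate for 91.28 is 18%.
Origin Faria qualifies under the Bralos–Faria agreement and 91.28 is covered: preferential rate 15% applies instead.
The additional-duty order on 91.28 targets Braleth, not Faria; it does not apply.
Duty = €156,898.44 × 15% = €23,534.77.
Total = €4,395.21 + €23,534.77 = €27,929.98.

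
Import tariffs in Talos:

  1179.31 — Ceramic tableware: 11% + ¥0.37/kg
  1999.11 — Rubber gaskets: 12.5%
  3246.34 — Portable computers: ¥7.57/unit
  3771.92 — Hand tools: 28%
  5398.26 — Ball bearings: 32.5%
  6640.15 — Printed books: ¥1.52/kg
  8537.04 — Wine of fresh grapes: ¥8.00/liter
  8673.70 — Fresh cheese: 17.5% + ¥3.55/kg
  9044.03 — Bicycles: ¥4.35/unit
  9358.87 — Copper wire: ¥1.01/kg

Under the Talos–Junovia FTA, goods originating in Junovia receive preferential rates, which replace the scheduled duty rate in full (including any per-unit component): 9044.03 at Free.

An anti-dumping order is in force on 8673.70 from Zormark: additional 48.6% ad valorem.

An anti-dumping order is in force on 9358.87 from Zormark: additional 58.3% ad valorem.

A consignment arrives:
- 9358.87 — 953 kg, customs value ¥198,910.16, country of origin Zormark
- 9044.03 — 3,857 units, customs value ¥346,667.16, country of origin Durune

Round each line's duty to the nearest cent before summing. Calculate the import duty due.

Line 1 (9358.87, Zormark, 953 kg, ¥198,910.16):
Base rate for 9358.87 is ¥1.01/kg.
Additional duty on 9358.87 from Zormark: +58.3% ad valorem. Applied ad valorem rate = 58.3%.
Duty = ¥198,910.16 × 58.3% + 953 × ¥1.01 = ¥116,927.15.
Line 2 (9044.03, Durune, 3,857 units, ¥346,667.16):
Base rate for 9044.03 is ¥4.35/unit.
9044.03 has an FTA preferential rate, but origin Durune is not Junovia; base rate stands.
Duty = 3,857 × ¥4.35 = ¥16,777.95.
Total = ¥116,927.15 + ¥16,777.95 = ¥133,705.10.

¥133,705.10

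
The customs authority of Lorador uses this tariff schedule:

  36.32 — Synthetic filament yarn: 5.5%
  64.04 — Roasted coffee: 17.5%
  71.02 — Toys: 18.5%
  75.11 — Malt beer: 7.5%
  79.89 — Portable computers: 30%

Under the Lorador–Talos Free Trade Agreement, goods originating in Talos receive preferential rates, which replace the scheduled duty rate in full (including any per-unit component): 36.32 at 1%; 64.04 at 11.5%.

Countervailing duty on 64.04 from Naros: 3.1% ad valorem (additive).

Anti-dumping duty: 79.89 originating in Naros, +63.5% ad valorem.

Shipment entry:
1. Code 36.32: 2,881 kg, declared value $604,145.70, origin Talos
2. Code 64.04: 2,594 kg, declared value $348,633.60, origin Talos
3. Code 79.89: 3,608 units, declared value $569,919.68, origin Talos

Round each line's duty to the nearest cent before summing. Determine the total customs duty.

Line 1 (36.32, Talos, 2,881 kg, $604,145.70):
Base rate for 36.32 is 5.5%.
Origin Talos qualifies under the Lorador–Talos agreement and 36.32 is covered: preferential rate 1% applies instead.
Duty = $604,145.70 × 1% = $6,041.46.
Line 2 (64.04, Talos, 2,594 kg, $348,633.60):
Base rate for 64.04 is 17.5%.
Origin Talos qualifies under the Lorador–Talos agreement and 64.04 is covered: preferential rate 11.5% applies instead.
The additional-duty order on 64.04 targets Naros, not Talos; it does not apply.
Duty = $348,633.60 × 11.5% = $40,092.86.
Line 3 (79.89, Talos, 3,608 units, $569,919.68):
Base rate for 79.89 is 30%.
Origin Talos is the FTA partner but 79.89 is not on the preference list; base rate stands.
The additional-duty order on 79.89 targets Naros, not Talos; it does not apply.
Duty = $569,919.68 × 30% = $170,975.90.
Total = $6,041.46 + $40,092.86 + $170,975.90 = $217,110.22.

$217,110.22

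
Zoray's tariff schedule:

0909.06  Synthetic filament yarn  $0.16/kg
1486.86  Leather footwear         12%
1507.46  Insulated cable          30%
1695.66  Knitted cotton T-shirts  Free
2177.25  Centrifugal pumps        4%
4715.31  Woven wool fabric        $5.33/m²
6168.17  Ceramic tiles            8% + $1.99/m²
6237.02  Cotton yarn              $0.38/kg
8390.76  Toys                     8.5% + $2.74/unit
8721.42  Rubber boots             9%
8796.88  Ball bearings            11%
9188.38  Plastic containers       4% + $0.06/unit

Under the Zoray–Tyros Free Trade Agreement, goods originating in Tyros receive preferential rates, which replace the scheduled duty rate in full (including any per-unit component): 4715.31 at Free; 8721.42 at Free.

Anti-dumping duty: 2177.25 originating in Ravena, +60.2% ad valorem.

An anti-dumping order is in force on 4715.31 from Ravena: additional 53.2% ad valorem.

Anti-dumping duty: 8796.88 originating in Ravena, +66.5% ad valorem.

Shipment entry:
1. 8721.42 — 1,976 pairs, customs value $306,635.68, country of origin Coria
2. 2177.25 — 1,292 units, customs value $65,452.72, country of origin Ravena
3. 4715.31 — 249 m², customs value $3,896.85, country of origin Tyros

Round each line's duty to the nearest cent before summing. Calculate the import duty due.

Line 1 (8721.42, Coria, 1,976 pairs, $306,635.68):
Base rate for 8721.42 is 9%.
8721.42 has an FTA preferential rate, but origin Coria is not Tyros; base rate stands.
Duty = $306,635.68 × 9% = $27,597.21.
Line 2 (2177.25, Ravena, 1,292 units, $65,452.72):
Base rate for 2177.25 is 4%.
Additional duty on 2177.25 from Ravena: +60.2%. Applied ad valorem rate: 4% + 60.2% = 64.2%.
Duty = $65,452.72 × 64.2% = $42,020.65.
Line 3 (4715.31, Tyros, 249 m², $3,896.85):
Base rate for 4715.31 is $5.33/m².
Origin Tyros qualifies under the Zoray–Tyros agreement and 4715.31 is covered: preferential rate Free applies instead.
The additional-duty order on 4715.31 targets Ravena, not Tyros; it does not apply.
Duty = $3,896.85 × 0% = $0.00.
Total = $27,597.21 + $42,020.65 + $0.00 = $69,617.86.

$69,617.86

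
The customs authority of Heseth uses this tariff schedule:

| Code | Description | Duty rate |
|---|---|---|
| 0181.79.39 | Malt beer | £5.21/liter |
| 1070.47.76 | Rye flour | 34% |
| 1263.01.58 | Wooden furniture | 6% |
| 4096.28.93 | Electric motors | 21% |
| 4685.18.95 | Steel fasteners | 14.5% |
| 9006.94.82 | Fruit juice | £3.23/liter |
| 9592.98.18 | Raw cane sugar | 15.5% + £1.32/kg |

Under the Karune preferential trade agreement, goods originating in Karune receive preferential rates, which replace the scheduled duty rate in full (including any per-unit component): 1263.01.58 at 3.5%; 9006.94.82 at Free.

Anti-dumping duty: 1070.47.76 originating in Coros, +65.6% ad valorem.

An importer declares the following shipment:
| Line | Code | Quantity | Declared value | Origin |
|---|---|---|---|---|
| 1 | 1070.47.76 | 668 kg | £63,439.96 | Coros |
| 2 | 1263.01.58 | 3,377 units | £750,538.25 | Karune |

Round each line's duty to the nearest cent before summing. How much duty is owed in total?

£89,455.04

Line 1 (1070.47.76, Coros, 668 kg, £63,439.96):
Base rate for 1070.47.76 is 34%.
Additional duty on 1070.47.76 from Coros: +65.6%. Applied ad valorem rate: 34% + 65.6% = 99.6%.
Duty = £63,439.96 × 99.6% = £63,186.20.
Line 2 (1263.01.58, Karune, 3,377 units, £750,538.25):
Base rate for 1263.01.58 is 6%.
Origin Karune qualifies under the Heseth–Karune agreement and 1263.01.58 is covered: preferential rate 3.5% applies instead.
Duty = £750,538.25 × 3.5% = £26,268.84.
Total = £63,186.20 + £26,268.84 = £89,455.04.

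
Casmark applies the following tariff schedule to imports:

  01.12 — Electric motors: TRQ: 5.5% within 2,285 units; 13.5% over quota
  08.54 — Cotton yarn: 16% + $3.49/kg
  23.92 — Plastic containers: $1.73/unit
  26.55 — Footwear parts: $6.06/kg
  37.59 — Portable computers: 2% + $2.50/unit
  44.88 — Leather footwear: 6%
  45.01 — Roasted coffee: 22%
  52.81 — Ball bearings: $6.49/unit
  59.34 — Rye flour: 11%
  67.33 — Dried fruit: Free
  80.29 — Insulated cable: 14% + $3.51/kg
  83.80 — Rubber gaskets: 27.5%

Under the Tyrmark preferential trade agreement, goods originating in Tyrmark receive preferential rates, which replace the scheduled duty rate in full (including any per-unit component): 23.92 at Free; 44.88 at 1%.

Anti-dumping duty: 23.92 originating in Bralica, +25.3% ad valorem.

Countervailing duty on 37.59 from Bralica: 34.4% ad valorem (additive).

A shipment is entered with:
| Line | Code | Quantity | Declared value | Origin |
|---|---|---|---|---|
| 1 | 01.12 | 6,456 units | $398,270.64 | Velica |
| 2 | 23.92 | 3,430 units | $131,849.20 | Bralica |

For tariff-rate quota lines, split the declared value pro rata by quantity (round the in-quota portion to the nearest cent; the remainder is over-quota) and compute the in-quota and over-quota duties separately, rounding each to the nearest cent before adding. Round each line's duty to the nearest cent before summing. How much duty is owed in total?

$81,781.35

Line 1 (01.12, Velica, 6,456 units, $398,270.64):
Code 01.12 is under a tariff-rate quota (threshold 2,285 units). In-quota: 2,285 units at 5.5%; over-quota: 4,171 units at 13.5%.
Pro-rata value split: in-quota = $398,270.64 × 2,285/6,456 = $140,961.65; over-quota = $398,270.64 − $140,961.65 = $257,308.99.
In-quota duty = $140,961.65 × 5.5% = $7,752.89. Over-quota duty = $257,308.99 × 13.5% = $34,736.71.
Line duty = $7,752.89 + $34,736.71 = $42,489.60.
Line 2 (23.92, Bralica, 3,430 units, $131,849.20):
Base rate for 23.92 is $1.73/unit.
23.92 has an FTA preferential rate, but origin Bralica is not Tyrmark; base rate stands.
Additional duty on 23.92 from Bralica: +25.3% ad valorem. Applied ad valorem rate = 25.3%.
Duty = $131,849.20 × 25.3% + 3,430 × $1.73 = $39,291.75.
Total = $42,489.60 + $39,291.75 = $81,781.35.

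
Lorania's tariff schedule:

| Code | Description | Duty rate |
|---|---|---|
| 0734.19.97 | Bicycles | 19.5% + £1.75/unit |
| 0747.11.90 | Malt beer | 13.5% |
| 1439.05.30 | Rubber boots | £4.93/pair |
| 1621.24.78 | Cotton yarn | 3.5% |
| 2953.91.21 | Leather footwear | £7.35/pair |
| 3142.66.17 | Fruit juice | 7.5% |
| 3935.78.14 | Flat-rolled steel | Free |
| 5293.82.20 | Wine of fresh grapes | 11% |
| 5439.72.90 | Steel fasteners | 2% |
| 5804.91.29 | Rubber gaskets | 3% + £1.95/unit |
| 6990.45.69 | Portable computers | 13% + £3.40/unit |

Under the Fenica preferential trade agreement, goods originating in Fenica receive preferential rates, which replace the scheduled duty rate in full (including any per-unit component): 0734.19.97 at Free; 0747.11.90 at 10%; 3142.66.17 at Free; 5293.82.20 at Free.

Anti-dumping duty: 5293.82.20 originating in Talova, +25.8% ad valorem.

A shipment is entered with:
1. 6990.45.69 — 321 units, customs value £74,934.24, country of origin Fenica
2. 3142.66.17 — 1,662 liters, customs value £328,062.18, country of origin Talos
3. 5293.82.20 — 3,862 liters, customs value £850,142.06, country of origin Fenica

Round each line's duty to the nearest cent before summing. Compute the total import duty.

Line 1 (6990.45.69, Fenica, 321 units, £74,934.24):
Base rate for 6990.45.69 is 13% + £3.40/unit.
Origin Fenica is the FTA partner but 6990.45.69 is not on the preference list; base rate stands.
Duty = £74,934.24 × 13% + 321 × £3.40 = £10,832.85.
Line 2 (3142.66.17, Talos, 1,662 liters, £328,062.18):
Base rate for 3142.66.17 is 7.5%.
3142.66.17 has an FTA preferential rate, but origin Talos is not Fenica; base rate stands.
Duty = £328,062.18 × 7.5% = £24,604.66.
Line 3 (5293.82.20, Fenica, 3,862 liters, £850,142.06):
Base rate for 5293.82.20 is 11%.
Origin Fenica qualifies under the Lorania–Fenica agreement and 5293.82.20 is covered: preferential rate Free applies instead.
The additional-duty order on 5293.82.20 targets Talova, not Fenica; it does not apply.
Duty = £850,142.06 × 0% = £0.00.
Total = £10,832.85 + £24,604.66 + £0.00 = £35,437.51.

£35,437.51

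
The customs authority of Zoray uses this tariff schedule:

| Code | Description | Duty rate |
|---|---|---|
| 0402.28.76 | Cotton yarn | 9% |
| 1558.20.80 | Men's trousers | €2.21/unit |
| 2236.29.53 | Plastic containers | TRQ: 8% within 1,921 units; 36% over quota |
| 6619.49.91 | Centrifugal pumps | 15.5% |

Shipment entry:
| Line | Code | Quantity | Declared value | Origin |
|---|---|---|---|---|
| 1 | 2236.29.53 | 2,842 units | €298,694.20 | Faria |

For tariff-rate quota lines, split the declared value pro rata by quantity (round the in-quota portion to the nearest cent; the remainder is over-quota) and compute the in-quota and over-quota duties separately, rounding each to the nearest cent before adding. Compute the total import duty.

€50,998.73

Line 1 (2236.29.53, Faria, 2,842 units, €298,694.20):
Code 2236.29.53 is under a tariff-rate quota (threshold 1,921 units). In-quota: 1,921 units at 8%; over-quota: 921 units at 36%.
Pro-rata value split: in-quota = €298,694.20 × 1,921/2,842 = €201,897.10; over-quota = €298,694.20 − €201,897.10 = €96,797.10.
In-quota duty = €201,897.10 × 8% = €16,151.77. Over-quota duty = €96,797.10 × 36% = €34,846.96.
Line duty = €16,151.77 + €34,846.96 = €50,998.73.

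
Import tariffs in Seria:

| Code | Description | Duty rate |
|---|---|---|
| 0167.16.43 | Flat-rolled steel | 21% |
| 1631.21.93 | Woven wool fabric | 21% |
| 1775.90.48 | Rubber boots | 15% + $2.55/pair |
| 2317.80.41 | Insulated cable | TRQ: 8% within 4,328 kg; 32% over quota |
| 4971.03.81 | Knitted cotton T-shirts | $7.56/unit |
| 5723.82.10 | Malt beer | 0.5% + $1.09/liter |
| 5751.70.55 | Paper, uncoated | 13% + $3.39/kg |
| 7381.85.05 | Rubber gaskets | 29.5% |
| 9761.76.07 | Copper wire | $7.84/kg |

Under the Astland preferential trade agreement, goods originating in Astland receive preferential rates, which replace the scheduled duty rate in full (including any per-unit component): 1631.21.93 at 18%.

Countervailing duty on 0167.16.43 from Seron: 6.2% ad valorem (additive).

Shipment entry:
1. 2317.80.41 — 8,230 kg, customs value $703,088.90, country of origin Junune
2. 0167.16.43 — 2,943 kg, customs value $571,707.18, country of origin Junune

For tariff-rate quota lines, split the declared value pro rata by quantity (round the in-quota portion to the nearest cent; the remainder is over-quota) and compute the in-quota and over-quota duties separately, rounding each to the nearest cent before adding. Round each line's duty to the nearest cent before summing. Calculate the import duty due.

$256,309.11

Line 1 (2317.80.41, Junune, 8,230 kg, $703,088.90):
Code 2317.80.41 is under a tariff-rate quota (threshold 4,328 kg). In-quota: 4,328 kg at 8%; over-quota: 3,902 kg at 32%.
Pro-rata value split: in-quota = $703,088.90 × 4,328/8,230 = $369,741.04; over-quota = $703,088.90 − $369,741.04 = $333,347.86.
In-quota duty = $369,741.04 × 8% = $29,579.28. Over-quota duty = $333,347.86 × 32% = $106,671.32.
Line duty = $29,579.28 + $106,671.32 = $136,250.60.
Line 2 (0167.16.43, Junune, 2,943 kg, $571,707.18):
Base rate for 0167.16.43 is 21%.
The additional-duty order on 0167.16.43 targets Seron, not Junune; it does not apply.
Duty = $571,707.18 × 21% = $120,058.51.
Total = $136,250.60 + $120,058.51 = $256,309.11.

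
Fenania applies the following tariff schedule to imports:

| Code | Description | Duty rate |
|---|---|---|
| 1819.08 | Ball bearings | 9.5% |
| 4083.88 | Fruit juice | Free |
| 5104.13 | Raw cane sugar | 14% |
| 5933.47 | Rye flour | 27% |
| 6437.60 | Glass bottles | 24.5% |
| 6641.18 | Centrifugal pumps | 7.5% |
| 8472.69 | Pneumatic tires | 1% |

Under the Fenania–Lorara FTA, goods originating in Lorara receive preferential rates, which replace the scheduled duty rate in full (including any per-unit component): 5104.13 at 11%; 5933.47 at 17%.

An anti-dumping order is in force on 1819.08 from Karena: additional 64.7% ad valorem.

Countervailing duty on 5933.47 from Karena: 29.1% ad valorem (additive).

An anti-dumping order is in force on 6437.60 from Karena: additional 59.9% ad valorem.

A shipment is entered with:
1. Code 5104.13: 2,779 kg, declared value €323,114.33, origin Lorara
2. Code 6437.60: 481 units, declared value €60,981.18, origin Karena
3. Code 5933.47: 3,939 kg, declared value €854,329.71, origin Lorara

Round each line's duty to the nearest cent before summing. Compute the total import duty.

€232,246.75

Line 1 (5104.13, Lorara, 2,779 kg, €323,114.33):
Base rate for 5104.13 is 14%.
Origin Lorara qualifies under the Fenania–Lorara agreement and 5104.13 is covered: preferential rate 11% applies instead.
Duty = €323,114.33 × 11% = €35,542.58.
Line 2 (6437.60, Karena, 481 units, €60,981.18):
Base rate for 6437.60 is 24.5%.
Additional duty on 6437.60 from Karena: +59.9%. Applied ad valorem rate: 24.5% + 59.9% = 84.4%.
Duty = €60,981.18 × 84.4% = €51,468.12.
Line 3 (5933.47, Lorara, 3,939 kg, €854,329.71):
Base rate for 5933.47 is 27%.
Origin Lorara qualifies under the Fenania–Lorara agreement and 5933.47 is covered: preferential rate 17% applies instead.
The additional-duty order on 5933.47 targets Karena, not Lorara; it does not apply.
Duty = €854,329.71 × 17% = €145,236.05.
Total = €35,542.58 + €51,468.12 + €145,236.05 = €232,246.75.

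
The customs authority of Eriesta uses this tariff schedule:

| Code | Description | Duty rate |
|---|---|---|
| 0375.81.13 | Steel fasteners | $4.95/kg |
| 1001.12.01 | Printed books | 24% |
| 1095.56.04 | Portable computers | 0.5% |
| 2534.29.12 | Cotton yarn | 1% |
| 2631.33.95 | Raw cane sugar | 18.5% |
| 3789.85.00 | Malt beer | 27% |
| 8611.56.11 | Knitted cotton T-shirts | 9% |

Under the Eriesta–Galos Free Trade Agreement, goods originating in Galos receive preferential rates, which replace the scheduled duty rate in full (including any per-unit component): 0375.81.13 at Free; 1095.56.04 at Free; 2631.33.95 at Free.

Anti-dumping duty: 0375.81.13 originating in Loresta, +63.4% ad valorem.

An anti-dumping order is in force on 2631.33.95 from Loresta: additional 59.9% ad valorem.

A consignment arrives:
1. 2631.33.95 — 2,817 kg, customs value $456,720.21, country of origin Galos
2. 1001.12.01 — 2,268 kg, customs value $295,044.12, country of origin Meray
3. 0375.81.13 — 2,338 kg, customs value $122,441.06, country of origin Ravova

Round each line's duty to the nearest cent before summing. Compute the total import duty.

$82,383.69

Line 1 (2631.33.95, Galos, 2,817 kg, $456,720.21):
Base rate for 2631.33.95 is 18.5%.
Origin Galos qualifies under the Eriesta–Galos agreement and 2631.33.95 is covered: preferential rate Free applies instead.
The additional-duty order on 2631.33.95 targets Loresta, not Galos; it does not apply.
Duty = $456,720.21 × 0% = $0.00.
Line 2 (1001.12.01, Meray, 2,268 kg, $295,044.12):
Base rate for 1001.12.01 is 24%.
Duty = $295,044.12 × 24% = $70,810.59.
Line 3 (0375.81.13, Ravova, 2,338 kg, $122,441.06):
Base rate for 0375.81.13 is $4.95/kg.
0375.81.13 has an FTA preferential rate, but origin Ravova is not Galos; base rate stands.
The additional-duty order on 0375.81.13 targets Loresta, not Ravova; it does not apply.
Duty = 2,338 × $4.95 = $11,573.10.
Total = $0.00 + $70,810.59 + $11,573.10 = $82,383.69.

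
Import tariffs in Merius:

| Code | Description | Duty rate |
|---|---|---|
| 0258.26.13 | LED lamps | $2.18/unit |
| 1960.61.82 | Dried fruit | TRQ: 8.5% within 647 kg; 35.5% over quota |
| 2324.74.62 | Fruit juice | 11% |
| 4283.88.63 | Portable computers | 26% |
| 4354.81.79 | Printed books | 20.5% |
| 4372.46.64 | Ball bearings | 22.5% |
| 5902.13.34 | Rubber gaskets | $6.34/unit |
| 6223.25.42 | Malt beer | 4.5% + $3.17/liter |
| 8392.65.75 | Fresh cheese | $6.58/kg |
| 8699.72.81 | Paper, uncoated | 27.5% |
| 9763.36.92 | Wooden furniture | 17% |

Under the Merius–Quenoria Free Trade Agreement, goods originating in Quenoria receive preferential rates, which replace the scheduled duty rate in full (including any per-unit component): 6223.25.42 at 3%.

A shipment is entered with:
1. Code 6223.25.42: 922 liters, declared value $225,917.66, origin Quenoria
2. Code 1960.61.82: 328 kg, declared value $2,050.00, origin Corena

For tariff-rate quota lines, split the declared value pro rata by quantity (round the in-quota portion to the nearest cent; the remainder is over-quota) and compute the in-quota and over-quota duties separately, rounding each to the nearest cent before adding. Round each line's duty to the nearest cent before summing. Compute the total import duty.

Line 1 (6223.25.42, Quenoria, 922 liters, $225,917.66):
Base rate for 6223.25.42 is 4.5% + $3.17/liter.
Origin Quenoria qualifies under the Merius–Quenoria agreement and 6223.25.42 is covered: preferential rate 3% applies instead.
Duty = $225,917.66 × 3% = $6,777.53.
Line 2 (1960.61.82, Corena, 328 kg, $2,050.00):
Code 1960.61.82 is under a tariff-rate quota (threshold 647 kg). Quantity 328 kg is within the quota, so the in-quota rate 8.5% applies to the full value.
Duty = $2,050.00 × 8.5% = $174.25.
Total = $6,777.53 + $174.25 = $6,951.78.

$6,951.78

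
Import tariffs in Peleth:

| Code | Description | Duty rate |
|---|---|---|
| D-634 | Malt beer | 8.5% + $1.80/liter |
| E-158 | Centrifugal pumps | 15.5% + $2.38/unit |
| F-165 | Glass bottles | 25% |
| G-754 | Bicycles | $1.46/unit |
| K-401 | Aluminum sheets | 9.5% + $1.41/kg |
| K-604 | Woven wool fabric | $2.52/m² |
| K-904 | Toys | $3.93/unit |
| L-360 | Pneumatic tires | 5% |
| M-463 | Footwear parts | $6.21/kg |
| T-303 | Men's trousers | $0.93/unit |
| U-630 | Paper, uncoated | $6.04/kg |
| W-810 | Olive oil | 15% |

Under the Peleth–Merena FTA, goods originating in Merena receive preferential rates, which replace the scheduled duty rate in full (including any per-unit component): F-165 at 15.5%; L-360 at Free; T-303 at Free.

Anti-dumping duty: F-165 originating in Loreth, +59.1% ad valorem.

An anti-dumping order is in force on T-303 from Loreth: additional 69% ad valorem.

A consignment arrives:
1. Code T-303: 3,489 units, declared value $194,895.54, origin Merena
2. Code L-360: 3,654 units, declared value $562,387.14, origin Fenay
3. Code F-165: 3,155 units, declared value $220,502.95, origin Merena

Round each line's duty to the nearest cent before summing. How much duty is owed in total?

$62,297.32

Line 1 (T-303, Merena, 3,489 units, $194,895.54):
Base rate for T-303 is $0.93/unit.
Origin Merena qualifies under the Peleth–Merena agreement and T-303 is covered: preferential rate Free applies instead.
The additional-duty order on T-303 targets Loreth, not Merena; it does not apply.
Duty = $194,895.54 × 0% = $0.00.
Line 2 (L-360, Fenay, 3,654 units, $562,387.14):
Base rate for L-360 is 5%.
L-360 has an FTA preferential rate, but origin Fenay is not Merena; base rate stands.
Duty = $562,387.14 × 5% = $28,119.36.
Line 3 (F-165, Merena, 3,155 units, $220,502.95):
Base rate for F-165 is 25%.
Origin Merena qualifies under the Peleth–Merena agreement and F-165 is covered: preferential rate 15.5% applies instead.
The additional-duty order on F-165 targets Loreth, not Merena; it does not apply.
Duty = $220,502.95 × 15.5% = $34,177.96.
Total = $0.00 + $28,119.36 + $34,177.96 = $62,297.32.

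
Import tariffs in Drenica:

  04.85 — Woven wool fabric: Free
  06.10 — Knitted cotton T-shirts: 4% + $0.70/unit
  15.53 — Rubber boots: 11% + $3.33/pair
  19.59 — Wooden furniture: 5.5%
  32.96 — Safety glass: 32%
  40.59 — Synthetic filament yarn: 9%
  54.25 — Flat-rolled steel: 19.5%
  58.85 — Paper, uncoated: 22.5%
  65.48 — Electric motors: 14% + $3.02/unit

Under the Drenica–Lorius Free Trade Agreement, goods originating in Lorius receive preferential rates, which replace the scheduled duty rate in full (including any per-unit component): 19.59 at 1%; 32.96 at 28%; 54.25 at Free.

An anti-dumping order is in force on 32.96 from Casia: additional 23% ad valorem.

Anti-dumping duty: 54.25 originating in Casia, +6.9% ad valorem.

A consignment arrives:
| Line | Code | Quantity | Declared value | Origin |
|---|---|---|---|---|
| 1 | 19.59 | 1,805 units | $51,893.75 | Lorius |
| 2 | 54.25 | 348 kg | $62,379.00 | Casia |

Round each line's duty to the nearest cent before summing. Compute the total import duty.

Line 1 (19.59, Lorius, 1,805 units, $51,893.75):
Base rate for 19.59 is 5.5%.
Origin Lorius qualifies under the Drenica–Lorius agreement and 19.59 is covered: preferential rate 1% applies instead.
Duty = $51,893.75 × 1% = $518.94.
Line 2 (54.25, Casia, 348 kg, $62,379.00):
Base rate for 54.25 is 19.5%.
54.25 has an FTA preferential rate, but origin Casia is not Lorius; base rate stands.
Additional duty on 54.25 from Casia: +6.9%. Applied ad valorem rate: 19.5% + 6.9% = 26.4%.
Duty = $62,379.00 × 26.4% = $16,468.06.
Total = $518.94 + $16,468.06 = $16,987.00.

$16,987.00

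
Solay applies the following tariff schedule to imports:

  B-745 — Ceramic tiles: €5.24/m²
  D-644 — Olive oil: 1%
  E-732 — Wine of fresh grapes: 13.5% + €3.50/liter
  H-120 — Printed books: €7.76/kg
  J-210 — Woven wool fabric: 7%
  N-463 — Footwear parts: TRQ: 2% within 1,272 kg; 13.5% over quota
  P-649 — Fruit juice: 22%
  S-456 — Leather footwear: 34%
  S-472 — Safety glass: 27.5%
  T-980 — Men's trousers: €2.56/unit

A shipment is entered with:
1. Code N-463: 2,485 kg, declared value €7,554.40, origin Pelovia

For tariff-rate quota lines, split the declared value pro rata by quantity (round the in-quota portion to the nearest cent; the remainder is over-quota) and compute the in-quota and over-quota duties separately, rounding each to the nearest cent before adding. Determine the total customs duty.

€575.16

Line 1 (N-463, Pelovia, 2,485 kg, €7,554.40):
Code N-463 is under a tariff-rate quota (threshold 1,272 kg). In-quota: 1,272 kg at 2%; over-quota: 1,213 kg at 13.5%.
Pro-rata value split: in-quota = €7,554.40 × 1,272/2,485 = €3,866.88; over-quota = €7,554.40 − €3,866.88 = €3,687.52.
In-quota duty = €3,866.88 × 2% = €77.34. Over-quota duty = €3,687.52 × 13.5% = €497.82.
Line duty = €77.34 + €497.82 = €575.16.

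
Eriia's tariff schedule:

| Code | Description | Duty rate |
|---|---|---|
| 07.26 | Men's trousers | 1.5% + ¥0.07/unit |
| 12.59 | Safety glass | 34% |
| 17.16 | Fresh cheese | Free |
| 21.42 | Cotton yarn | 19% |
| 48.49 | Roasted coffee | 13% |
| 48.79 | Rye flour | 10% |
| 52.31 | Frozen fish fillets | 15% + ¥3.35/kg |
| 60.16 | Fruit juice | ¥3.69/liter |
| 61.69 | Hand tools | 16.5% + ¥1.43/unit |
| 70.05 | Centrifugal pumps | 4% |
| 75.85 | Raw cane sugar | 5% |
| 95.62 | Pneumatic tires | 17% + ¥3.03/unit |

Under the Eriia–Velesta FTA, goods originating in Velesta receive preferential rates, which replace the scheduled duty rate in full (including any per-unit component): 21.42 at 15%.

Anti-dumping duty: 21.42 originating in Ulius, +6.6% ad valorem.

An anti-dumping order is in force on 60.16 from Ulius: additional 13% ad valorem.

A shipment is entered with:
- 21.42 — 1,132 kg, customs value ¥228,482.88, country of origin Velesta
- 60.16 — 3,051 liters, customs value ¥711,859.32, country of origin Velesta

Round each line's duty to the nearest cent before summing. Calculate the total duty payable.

Line 1 (21.42, Velesta, 1,132 kg, ¥228,482.88):
Base rate for 21.42 is 19%.
Origin Velesta qualifies under the Eriia–Velesta agreement and 21.42 is covered: preferential rate 15% applies instead.
The additional-duty order on 21.42 targets Ulius, not Velesta; it does not apply.
Duty = ¥228,482.88 × 15% = ¥34,272.43.
Line 2 (60.16, Velesta, 3,051 liters, ¥711,859.32):
Base rate for 60.16 is ¥3.69/liter.
Origin Velesta is the FTA partner but 60.16 is not on the preference list; base rate stands.
The additional-duty order on 60.16 targets Ulius, not Velesta; it does not apply.
Duty = 3,051 × ¥3.69 = ¥11,258.19.
Total = ¥34,272.43 + ¥11,258.19 = ¥45,530.62.

¥45,530.62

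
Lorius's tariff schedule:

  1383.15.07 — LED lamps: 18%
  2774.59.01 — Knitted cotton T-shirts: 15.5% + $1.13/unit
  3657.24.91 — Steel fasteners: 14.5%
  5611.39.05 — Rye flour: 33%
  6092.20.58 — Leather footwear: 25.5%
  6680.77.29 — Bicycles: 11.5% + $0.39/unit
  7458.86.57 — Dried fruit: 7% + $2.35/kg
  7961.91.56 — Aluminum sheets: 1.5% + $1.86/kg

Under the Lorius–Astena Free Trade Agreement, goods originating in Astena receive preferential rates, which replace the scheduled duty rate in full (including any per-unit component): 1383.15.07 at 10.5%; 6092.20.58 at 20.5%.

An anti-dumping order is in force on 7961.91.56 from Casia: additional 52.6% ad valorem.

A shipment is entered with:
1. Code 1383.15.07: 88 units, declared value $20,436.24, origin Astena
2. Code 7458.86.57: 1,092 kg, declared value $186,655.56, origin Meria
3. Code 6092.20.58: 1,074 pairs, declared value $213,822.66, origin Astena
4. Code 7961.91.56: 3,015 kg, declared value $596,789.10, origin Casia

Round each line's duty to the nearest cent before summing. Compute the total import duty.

Line 1 (1383.15.07, Astena, 88 units, $20,436.24):
Base rate for 1383.15.07 is 18%.
Origin Astena qualifies under the Lorius–Astena agreement and 1383.15.07 is covered: preferential rate 10.5% applies instead.
Duty = $20,436.24 × 10.5% = $2,145.81.
Line 2 (7458.86.57, Meria, 1,092 kg, $186,655.56):
Base rate for 7458.86.57 is 7% + $2.35/kg.
Duty = $186,655.56 × 7% + 1,092 × $2.35 = $15,632.09.
Line 3 (6092.20.58, Astena, 1,074 pairs, $213,822.66):
Base rate for 6092.20.58 is 25.5%.
Origin Astena qualifies under the Lorius–Astena agreement and 6092.20.58 is covered: preferential rate 20.5% applies instead.
Duty = $213,822.66 × 20.5% = $43,833.65.
Line 4 (7961.91.56, Casia, 3,015 kg, $596,789.10):
Base rate for 7961.91.56 is 1.5% + $1.86/kg.
Additional duty on 7961.91.56 from Casia: +52.6%. Applied ad valorem rate: 1.5% + 52.6% = 54.1%.
Duty = $596,789.10 × 54.1% + 3,015 × $1.86 = $328,470.80.
Total = $2,145.81 + $15,632.09 + $43,833.65 + $328,470.80 = $390,082.35.

$390,082.35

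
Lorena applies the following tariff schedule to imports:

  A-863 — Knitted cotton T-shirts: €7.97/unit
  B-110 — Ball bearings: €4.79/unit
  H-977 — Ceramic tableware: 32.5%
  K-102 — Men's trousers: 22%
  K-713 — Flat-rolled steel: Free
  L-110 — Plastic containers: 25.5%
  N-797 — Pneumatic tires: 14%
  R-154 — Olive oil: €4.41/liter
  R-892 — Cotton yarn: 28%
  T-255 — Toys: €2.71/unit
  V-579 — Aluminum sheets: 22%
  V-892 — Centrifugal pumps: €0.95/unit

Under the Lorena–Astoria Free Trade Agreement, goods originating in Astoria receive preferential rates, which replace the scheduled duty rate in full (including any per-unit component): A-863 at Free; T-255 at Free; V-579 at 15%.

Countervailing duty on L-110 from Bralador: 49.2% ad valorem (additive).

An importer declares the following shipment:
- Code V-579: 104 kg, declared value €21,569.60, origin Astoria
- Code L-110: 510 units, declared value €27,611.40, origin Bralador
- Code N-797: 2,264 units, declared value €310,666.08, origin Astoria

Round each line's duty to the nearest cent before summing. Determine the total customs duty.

Line 1 (V-579, Astoria, 104 kg, €21,569.60):
Base rate for V-579 is 22%.
Origin Astoria qualifies under the Lorena–Astoria agreement and V-579 is covered: preferential rate 15% applies instead.
Duty = €21,569.60 × 15% = €3,235.44.
Line 2 (L-110, Bralador, 510 units, €27,611.40):
Base rate for L-110 is 25.5%.
Additional duty on L-110 from Bralador: +49.2%. Applied ad valorem rate: 25.5% + 49.2% = 74.7%.
Duty = €27,611.40 × 74.7% = €20,625.72.
Line 3 (N-797, Astoria, 2,264 units, €310,666.08):
Base rate for N-797 is 14%.
Origin Astoria is the FTA partner but N-797 is not on the preference list; base rate stands.
Duty = €310,666.08 × 14% = €43,493.25.
Total = €3,235.44 + €20,625.72 + €43,493.25 = €67,354.41.

€67,354.41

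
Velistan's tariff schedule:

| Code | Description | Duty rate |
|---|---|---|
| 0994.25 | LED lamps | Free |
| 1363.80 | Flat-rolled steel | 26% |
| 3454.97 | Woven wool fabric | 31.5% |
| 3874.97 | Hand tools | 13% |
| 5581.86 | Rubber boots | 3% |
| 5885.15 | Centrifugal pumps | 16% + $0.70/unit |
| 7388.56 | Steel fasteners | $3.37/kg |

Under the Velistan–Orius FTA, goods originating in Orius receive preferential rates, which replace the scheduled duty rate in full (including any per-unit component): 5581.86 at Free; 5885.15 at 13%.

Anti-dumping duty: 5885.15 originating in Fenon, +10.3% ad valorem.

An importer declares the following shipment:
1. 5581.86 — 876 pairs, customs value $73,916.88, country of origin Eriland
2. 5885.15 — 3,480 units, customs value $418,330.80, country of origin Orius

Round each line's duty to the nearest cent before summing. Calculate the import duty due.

$56,600.51

Line 1 (5581.86, Eriland, 876 pairs, $73,916.88):
Base rate for 5581.86 is 3%.
5581.86 has an FTA preferential rate, but origin Eriland is not Orius; base rate stands.
Duty = $73,916.88 × 3% = $2,217.51.
Line 2 (5885.15, Orius, 3,480 units, $418,330.80):
Base rate for 5885.15 is 16% + $0.70/unit.
Origin Orius qualifies under the Velistan–Orius agreement and 5885.15 is covered: preferential rate 13% applies instead.
The additional-duty order on 5885.15 targets Fenon, not Orius; it does not apply.
Duty = $418,330.80 × 13% = $54,383.00.
Total = $2,217.51 + $54,383.00 = $56,600.51.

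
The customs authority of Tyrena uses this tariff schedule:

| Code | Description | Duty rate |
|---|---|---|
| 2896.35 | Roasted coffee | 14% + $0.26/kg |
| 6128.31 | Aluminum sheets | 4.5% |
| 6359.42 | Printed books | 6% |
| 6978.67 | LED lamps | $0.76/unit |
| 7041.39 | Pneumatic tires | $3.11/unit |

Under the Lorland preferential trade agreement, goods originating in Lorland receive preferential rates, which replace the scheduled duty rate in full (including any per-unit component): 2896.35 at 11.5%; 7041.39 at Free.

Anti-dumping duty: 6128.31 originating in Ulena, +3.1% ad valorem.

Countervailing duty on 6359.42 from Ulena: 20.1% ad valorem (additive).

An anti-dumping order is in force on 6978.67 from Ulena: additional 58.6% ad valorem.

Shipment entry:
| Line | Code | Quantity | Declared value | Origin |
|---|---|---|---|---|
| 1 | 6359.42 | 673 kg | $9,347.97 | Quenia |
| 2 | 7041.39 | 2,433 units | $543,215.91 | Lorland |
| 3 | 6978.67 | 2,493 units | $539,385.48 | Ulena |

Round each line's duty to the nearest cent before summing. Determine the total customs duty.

$318,535.45

Line 1 (6359.42, Quenia, 673 kg, $9,347.97):
Base rate for 6359.42 is 6%.
The additional-duty order on 6359.42 targets Ulena, not Quenia; it does not apply.
Duty = $9,347.97 × 6% = $560.88.
Line 2 (7041.39, Lorland, 2,433 units, $543,215.91):
Base rate for 7041.39 is $3.11/unit.
Origin Lorland qualifies under the Tyrena–Lorland agreement and 7041.39 is covered: preferential rate Free applies instead.
Duty = $543,215.91 × 0% = $0.00.
Line 3 (6978.67, Ulena, 2,493 units, $539,385.48):
Base rate for 6978.67 is $0.76/unit.
Additional duty on 6978.67 from Ulena: +58.6% ad valorem. Applied ad valorem rate = 58.6%.
Duty = $539,385.48 × 58.6% + 2,493 × $0.76 = $317,974.57.
Total = $560.88 + $0.00 + $317,974.57 = $318,535.45.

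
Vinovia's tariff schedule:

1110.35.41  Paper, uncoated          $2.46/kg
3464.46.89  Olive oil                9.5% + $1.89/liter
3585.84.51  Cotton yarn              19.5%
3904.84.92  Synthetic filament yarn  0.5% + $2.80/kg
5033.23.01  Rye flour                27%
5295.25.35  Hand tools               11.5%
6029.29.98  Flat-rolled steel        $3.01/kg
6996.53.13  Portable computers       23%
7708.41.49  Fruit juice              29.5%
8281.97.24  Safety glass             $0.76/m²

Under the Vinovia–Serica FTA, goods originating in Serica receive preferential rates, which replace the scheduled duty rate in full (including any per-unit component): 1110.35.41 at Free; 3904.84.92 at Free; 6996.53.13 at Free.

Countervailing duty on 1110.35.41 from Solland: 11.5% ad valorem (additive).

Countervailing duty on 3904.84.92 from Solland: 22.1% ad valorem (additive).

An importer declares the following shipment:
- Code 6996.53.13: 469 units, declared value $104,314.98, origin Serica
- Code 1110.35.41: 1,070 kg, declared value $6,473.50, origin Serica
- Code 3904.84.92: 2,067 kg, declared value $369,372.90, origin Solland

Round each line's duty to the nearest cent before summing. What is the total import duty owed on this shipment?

$89,265.88

Line 1 (6996.53.13, Serica, 469 units, $104,314.98):
Base rate for 6996.53.13 is 23%.
Origin Serica qualifies under the Vinovia–Serica agreement and 6996.53.13 is covered: preferential rate Free applies instead.
Duty = $104,314.98 × 0% = $0.00.
Line 2 (1110.35.41, Serica, 1,070 kg, $6,473.50):
Base rate for 1110.35.41 is $2.46/kg.
Origin Serica qualifies under the Vinovia–Serica agreement and 1110.35.41 is covered: preferential rate Free applies instead.
The additional-duty order on 1110.35.41 targets Solland, not Serica; it does not apply.
Duty = $6,473.50 × 0% = $0.00.
Line 3 (3904.84.92, Solland, 2,067 kg, $369,372.90):
Base rate for 3904.84.92 is 0.5% + $2.80/kg.
3904.84.92 has an FTA preferential rate, but origin Solland is not Serica; base rate stands.
Additional duty on 3904.84.92 from Solland: +22.1%. Applied ad valorem rate: 0.5% + 22.1% = 22.6%.
Duty = $369,372.90 × 22.6% + 2,067 × $2.80 = $89,265.88.
Total = $0.00 + $0.00 + $89,265.88 = $89,265.88.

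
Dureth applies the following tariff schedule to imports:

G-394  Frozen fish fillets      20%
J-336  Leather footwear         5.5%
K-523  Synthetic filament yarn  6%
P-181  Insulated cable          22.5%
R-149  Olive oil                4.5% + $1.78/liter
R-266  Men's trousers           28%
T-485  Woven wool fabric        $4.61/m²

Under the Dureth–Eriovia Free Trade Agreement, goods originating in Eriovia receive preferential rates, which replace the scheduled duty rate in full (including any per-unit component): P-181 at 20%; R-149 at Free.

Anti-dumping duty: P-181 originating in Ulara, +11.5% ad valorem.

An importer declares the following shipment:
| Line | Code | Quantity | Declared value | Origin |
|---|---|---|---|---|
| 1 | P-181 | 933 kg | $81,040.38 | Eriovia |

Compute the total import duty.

Line 1 (P-181, Eriovia, 933 kg, $81,040.38):
Base rate for P-181 is 22.5%.
Origin Eriovia qualifies under the Dureth–Eriovia agreement and P-181 is covered: preferential rate 20% applies instead.
The additional-duty order on P-181 targets Ulara, not Eriovia; it does not apply.
Duty = $81,040.38 × 20% = $16,208.08.

$16,208.08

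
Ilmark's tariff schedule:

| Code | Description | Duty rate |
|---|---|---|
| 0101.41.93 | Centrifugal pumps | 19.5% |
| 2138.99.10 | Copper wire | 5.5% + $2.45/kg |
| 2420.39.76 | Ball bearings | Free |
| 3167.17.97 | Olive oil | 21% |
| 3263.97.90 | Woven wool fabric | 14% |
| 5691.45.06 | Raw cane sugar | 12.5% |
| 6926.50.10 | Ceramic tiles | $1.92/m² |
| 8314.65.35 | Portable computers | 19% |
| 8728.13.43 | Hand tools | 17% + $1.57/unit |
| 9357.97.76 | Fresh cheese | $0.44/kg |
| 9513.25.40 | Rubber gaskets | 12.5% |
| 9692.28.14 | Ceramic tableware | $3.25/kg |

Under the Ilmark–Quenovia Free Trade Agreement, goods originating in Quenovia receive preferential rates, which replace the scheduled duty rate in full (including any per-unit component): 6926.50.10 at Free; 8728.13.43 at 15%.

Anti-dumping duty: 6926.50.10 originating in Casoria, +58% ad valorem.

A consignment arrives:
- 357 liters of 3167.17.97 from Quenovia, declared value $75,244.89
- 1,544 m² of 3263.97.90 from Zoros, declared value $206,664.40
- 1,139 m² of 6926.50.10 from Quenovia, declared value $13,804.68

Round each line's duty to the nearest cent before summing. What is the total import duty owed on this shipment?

$44,734.45

Line 1 (3167.17.97, Quenovia, 357 liters, $75,244.89):
Base rate for 3167.17.97 is 21%.
Origin Quenovia is the FTA partner but 3167.17.97 is not on the preference list; base rate stands.
Duty = $75,244.89 × 21% = $15,801.43.
Line 2 (3263.97.90, Zoros, 1,544 m², $206,664.40):
Base rate for 3263.97.90 is 14%.
Duty = $206,664.40 × 14% = $28,933.02.
Line 3 (6926.50.10, Quenovia, 1,139 m², $13,804.68):
Base rate for 6926.50.10 is $1.92/m².
Origin Quenovia qualifies under the Ilmark–Quenovia agreement and 6926.50.10 is covered: preferential rate Free applies instead.
The additional-duty order on 6926.50.10 targets Casoria, not Quenovia; it does not apply.
Duty = $13,804.68 × 0% = $0.00.
Total = $15,801.43 + $28,933.02 + $0.00 = $44,734.45.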